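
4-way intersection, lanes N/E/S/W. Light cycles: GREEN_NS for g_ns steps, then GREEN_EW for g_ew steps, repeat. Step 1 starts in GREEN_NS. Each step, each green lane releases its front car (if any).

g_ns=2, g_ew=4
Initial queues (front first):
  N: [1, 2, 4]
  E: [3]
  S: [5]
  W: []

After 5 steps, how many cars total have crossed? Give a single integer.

Step 1 [NS]: N:car1-GO,E:wait,S:car5-GO,W:wait | queues: N=2 E=1 S=0 W=0
Step 2 [NS]: N:car2-GO,E:wait,S:empty,W:wait | queues: N=1 E=1 S=0 W=0
Step 3 [EW]: N:wait,E:car3-GO,S:wait,W:empty | queues: N=1 E=0 S=0 W=0
Step 4 [EW]: N:wait,E:empty,S:wait,W:empty | queues: N=1 E=0 S=0 W=0
Step 5 [EW]: N:wait,E:empty,S:wait,W:empty | queues: N=1 E=0 S=0 W=0
Cars crossed by step 5: 4

Answer: 4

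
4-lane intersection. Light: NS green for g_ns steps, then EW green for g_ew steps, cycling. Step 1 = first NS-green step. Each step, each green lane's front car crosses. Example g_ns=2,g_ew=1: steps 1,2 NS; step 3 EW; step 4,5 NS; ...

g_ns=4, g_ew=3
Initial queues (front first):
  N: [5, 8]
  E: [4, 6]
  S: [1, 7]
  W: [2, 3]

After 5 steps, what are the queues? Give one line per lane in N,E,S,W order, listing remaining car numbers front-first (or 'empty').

Step 1 [NS]: N:car5-GO,E:wait,S:car1-GO,W:wait | queues: N=1 E=2 S=1 W=2
Step 2 [NS]: N:car8-GO,E:wait,S:car7-GO,W:wait | queues: N=0 E=2 S=0 W=2
Step 3 [NS]: N:empty,E:wait,S:empty,W:wait | queues: N=0 E=2 S=0 W=2
Step 4 [NS]: N:empty,E:wait,S:empty,W:wait | queues: N=0 E=2 S=0 W=2
Step 5 [EW]: N:wait,E:car4-GO,S:wait,W:car2-GO | queues: N=0 E=1 S=0 W=1

N: empty
E: 6
S: empty
W: 3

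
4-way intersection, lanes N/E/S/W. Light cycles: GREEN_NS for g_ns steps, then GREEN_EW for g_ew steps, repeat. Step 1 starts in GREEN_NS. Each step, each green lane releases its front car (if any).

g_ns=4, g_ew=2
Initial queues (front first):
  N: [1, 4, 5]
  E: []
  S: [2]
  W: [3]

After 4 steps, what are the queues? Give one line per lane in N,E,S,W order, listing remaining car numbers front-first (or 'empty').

Step 1 [NS]: N:car1-GO,E:wait,S:car2-GO,W:wait | queues: N=2 E=0 S=0 W=1
Step 2 [NS]: N:car4-GO,E:wait,S:empty,W:wait | queues: N=1 E=0 S=0 W=1
Step 3 [NS]: N:car5-GO,E:wait,S:empty,W:wait | queues: N=0 E=0 S=0 W=1
Step 4 [NS]: N:empty,E:wait,S:empty,W:wait | queues: N=0 E=0 S=0 W=1

N: empty
E: empty
S: empty
W: 3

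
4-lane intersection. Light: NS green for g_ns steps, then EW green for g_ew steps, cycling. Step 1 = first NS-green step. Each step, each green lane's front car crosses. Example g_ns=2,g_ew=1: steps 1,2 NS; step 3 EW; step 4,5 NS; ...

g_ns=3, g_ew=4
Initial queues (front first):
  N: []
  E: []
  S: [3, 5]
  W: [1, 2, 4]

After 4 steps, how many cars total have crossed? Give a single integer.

Answer: 3

Derivation:
Step 1 [NS]: N:empty,E:wait,S:car3-GO,W:wait | queues: N=0 E=0 S=1 W=3
Step 2 [NS]: N:empty,E:wait,S:car5-GO,W:wait | queues: N=0 E=0 S=0 W=3
Step 3 [NS]: N:empty,E:wait,S:empty,W:wait | queues: N=0 E=0 S=0 W=3
Step 4 [EW]: N:wait,E:empty,S:wait,W:car1-GO | queues: N=0 E=0 S=0 W=2
Cars crossed by step 4: 3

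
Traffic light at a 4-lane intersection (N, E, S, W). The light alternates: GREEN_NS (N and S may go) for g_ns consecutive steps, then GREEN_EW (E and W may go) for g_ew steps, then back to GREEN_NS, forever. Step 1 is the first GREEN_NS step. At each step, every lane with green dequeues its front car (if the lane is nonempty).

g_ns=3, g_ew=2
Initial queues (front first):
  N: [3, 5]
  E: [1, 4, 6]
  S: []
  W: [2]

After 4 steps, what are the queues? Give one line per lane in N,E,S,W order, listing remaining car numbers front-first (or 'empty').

Step 1 [NS]: N:car3-GO,E:wait,S:empty,W:wait | queues: N=1 E=3 S=0 W=1
Step 2 [NS]: N:car5-GO,E:wait,S:empty,W:wait | queues: N=0 E=3 S=0 W=1
Step 3 [NS]: N:empty,E:wait,S:empty,W:wait | queues: N=0 E=3 S=0 W=1
Step 4 [EW]: N:wait,E:car1-GO,S:wait,W:car2-GO | queues: N=0 E=2 S=0 W=0

N: empty
E: 4 6
S: empty
W: empty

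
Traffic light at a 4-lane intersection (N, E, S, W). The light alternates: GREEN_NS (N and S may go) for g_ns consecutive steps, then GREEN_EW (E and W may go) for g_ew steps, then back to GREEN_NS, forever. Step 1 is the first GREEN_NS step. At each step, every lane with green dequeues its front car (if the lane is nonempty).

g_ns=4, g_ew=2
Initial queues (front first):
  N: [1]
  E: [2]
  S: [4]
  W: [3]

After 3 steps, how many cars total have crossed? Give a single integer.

Answer: 2

Derivation:
Step 1 [NS]: N:car1-GO,E:wait,S:car4-GO,W:wait | queues: N=0 E=1 S=0 W=1
Step 2 [NS]: N:empty,E:wait,S:empty,W:wait | queues: N=0 E=1 S=0 W=1
Step 3 [NS]: N:empty,E:wait,S:empty,W:wait | queues: N=0 E=1 S=0 W=1
Cars crossed by step 3: 2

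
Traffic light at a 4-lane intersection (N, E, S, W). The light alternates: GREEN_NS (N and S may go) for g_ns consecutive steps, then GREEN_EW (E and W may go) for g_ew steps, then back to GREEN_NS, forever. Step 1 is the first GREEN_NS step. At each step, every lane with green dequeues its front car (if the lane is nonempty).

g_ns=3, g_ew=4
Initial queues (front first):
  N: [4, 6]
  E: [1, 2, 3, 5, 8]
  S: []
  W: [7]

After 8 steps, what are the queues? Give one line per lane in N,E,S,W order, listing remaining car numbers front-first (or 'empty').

Step 1 [NS]: N:car4-GO,E:wait,S:empty,W:wait | queues: N=1 E=5 S=0 W=1
Step 2 [NS]: N:car6-GO,E:wait,S:empty,W:wait | queues: N=0 E=5 S=0 W=1
Step 3 [NS]: N:empty,E:wait,S:empty,W:wait | queues: N=0 E=5 S=0 W=1
Step 4 [EW]: N:wait,E:car1-GO,S:wait,W:car7-GO | queues: N=0 E=4 S=0 W=0
Step 5 [EW]: N:wait,E:car2-GO,S:wait,W:empty | queues: N=0 E=3 S=0 W=0
Step 6 [EW]: N:wait,E:car3-GO,S:wait,W:empty | queues: N=0 E=2 S=0 W=0
Step 7 [EW]: N:wait,E:car5-GO,S:wait,W:empty | queues: N=0 E=1 S=0 W=0
Step 8 [NS]: N:empty,E:wait,S:empty,W:wait | queues: N=0 E=1 S=0 W=0

N: empty
E: 8
S: empty
W: empty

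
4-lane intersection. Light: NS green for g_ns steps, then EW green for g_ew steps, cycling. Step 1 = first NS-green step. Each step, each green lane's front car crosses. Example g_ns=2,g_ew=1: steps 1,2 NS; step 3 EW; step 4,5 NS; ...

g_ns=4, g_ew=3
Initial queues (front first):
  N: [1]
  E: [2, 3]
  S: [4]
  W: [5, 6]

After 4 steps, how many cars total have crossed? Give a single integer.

Step 1 [NS]: N:car1-GO,E:wait,S:car4-GO,W:wait | queues: N=0 E=2 S=0 W=2
Step 2 [NS]: N:empty,E:wait,S:empty,W:wait | queues: N=0 E=2 S=0 W=2
Step 3 [NS]: N:empty,E:wait,S:empty,W:wait | queues: N=0 E=2 S=0 W=2
Step 4 [NS]: N:empty,E:wait,S:empty,W:wait | queues: N=0 E=2 S=0 W=2
Cars crossed by step 4: 2

Answer: 2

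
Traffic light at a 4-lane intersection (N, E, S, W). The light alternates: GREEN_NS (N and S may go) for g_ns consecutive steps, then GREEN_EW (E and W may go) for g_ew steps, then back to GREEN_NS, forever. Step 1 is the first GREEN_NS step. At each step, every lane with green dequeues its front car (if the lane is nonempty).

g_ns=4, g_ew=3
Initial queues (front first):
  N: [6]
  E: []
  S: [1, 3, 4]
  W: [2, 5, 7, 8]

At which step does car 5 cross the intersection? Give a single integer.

Step 1 [NS]: N:car6-GO,E:wait,S:car1-GO,W:wait | queues: N=0 E=0 S=2 W=4
Step 2 [NS]: N:empty,E:wait,S:car3-GO,W:wait | queues: N=0 E=0 S=1 W=4
Step 3 [NS]: N:empty,E:wait,S:car4-GO,W:wait | queues: N=0 E=0 S=0 W=4
Step 4 [NS]: N:empty,E:wait,S:empty,W:wait | queues: N=0 E=0 S=0 W=4
Step 5 [EW]: N:wait,E:empty,S:wait,W:car2-GO | queues: N=0 E=0 S=0 W=3
Step 6 [EW]: N:wait,E:empty,S:wait,W:car5-GO | queues: N=0 E=0 S=0 W=2
Step 7 [EW]: N:wait,E:empty,S:wait,W:car7-GO | queues: N=0 E=0 S=0 W=1
Step 8 [NS]: N:empty,E:wait,S:empty,W:wait | queues: N=0 E=0 S=0 W=1
Step 9 [NS]: N:empty,E:wait,S:empty,W:wait | queues: N=0 E=0 S=0 W=1
Step 10 [NS]: N:empty,E:wait,S:empty,W:wait | queues: N=0 E=0 S=0 W=1
Step 11 [NS]: N:empty,E:wait,S:empty,W:wait | queues: N=0 E=0 S=0 W=1
Step 12 [EW]: N:wait,E:empty,S:wait,W:car8-GO | queues: N=0 E=0 S=0 W=0
Car 5 crosses at step 6

6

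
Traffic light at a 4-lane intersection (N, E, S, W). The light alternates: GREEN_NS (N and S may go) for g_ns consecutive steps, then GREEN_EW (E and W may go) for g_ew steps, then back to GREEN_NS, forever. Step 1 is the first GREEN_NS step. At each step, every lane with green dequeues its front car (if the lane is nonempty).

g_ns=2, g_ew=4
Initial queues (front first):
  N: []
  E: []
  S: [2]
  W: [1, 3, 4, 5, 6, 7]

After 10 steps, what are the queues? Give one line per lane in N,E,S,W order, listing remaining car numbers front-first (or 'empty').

Step 1 [NS]: N:empty,E:wait,S:car2-GO,W:wait | queues: N=0 E=0 S=0 W=6
Step 2 [NS]: N:empty,E:wait,S:empty,W:wait | queues: N=0 E=0 S=0 W=6
Step 3 [EW]: N:wait,E:empty,S:wait,W:car1-GO | queues: N=0 E=0 S=0 W=5
Step 4 [EW]: N:wait,E:empty,S:wait,W:car3-GO | queues: N=0 E=0 S=0 W=4
Step 5 [EW]: N:wait,E:empty,S:wait,W:car4-GO | queues: N=0 E=0 S=0 W=3
Step 6 [EW]: N:wait,E:empty,S:wait,W:car5-GO | queues: N=0 E=0 S=0 W=2
Step 7 [NS]: N:empty,E:wait,S:empty,W:wait | queues: N=0 E=0 S=0 W=2
Step 8 [NS]: N:empty,E:wait,S:empty,W:wait | queues: N=0 E=0 S=0 W=2
Step 9 [EW]: N:wait,E:empty,S:wait,W:car6-GO | queues: N=0 E=0 S=0 W=1
Step 10 [EW]: N:wait,E:empty,S:wait,W:car7-GO | queues: N=0 E=0 S=0 W=0

N: empty
E: empty
S: empty
W: empty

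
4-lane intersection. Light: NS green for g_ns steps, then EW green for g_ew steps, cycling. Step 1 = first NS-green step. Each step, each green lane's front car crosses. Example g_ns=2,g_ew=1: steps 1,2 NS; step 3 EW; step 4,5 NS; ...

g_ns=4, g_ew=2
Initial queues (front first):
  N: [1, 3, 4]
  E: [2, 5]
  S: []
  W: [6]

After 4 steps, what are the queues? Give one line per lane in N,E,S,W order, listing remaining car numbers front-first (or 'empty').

Step 1 [NS]: N:car1-GO,E:wait,S:empty,W:wait | queues: N=2 E=2 S=0 W=1
Step 2 [NS]: N:car3-GO,E:wait,S:empty,W:wait | queues: N=1 E=2 S=0 W=1
Step 3 [NS]: N:car4-GO,E:wait,S:empty,W:wait | queues: N=0 E=2 S=0 W=1
Step 4 [NS]: N:empty,E:wait,S:empty,W:wait | queues: N=0 E=2 S=0 W=1

N: empty
E: 2 5
S: empty
W: 6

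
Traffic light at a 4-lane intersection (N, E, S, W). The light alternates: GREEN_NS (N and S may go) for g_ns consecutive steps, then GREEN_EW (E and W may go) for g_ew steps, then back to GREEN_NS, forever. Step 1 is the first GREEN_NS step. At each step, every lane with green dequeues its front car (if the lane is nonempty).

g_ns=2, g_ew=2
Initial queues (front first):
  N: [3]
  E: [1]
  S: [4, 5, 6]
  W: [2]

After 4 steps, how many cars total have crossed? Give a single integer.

Answer: 5

Derivation:
Step 1 [NS]: N:car3-GO,E:wait,S:car4-GO,W:wait | queues: N=0 E=1 S=2 W=1
Step 2 [NS]: N:empty,E:wait,S:car5-GO,W:wait | queues: N=0 E=1 S=1 W=1
Step 3 [EW]: N:wait,E:car1-GO,S:wait,W:car2-GO | queues: N=0 E=0 S=1 W=0
Step 4 [EW]: N:wait,E:empty,S:wait,W:empty | queues: N=0 E=0 S=1 W=0
Cars crossed by step 4: 5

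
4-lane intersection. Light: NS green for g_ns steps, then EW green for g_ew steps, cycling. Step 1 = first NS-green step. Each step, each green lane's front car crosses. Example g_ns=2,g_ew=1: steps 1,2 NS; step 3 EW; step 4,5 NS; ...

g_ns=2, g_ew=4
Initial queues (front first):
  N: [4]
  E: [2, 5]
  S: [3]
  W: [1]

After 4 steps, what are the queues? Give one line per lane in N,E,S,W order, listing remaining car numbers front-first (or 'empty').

Step 1 [NS]: N:car4-GO,E:wait,S:car3-GO,W:wait | queues: N=0 E=2 S=0 W=1
Step 2 [NS]: N:empty,E:wait,S:empty,W:wait | queues: N=0 E=2 S=0 W=1
Step 3 [EW]: N:wait,E:car2-GO,S:wait,W:car1-GO | queues: N=0 E=1 S=0 W=0
Step 4 [EW]: N:wait,E:car5-GO,S:wait,W:empty | queues: N=0 E=0 S=0 W=0

N: empty
E: empty
S: empty
W: empty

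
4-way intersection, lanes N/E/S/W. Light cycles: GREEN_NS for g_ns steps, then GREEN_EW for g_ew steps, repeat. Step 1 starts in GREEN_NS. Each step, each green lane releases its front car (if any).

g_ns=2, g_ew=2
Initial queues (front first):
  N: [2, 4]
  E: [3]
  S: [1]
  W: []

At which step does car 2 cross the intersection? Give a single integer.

Step 1 [NS]: N:car2-GO,E:wait,S:car1-GO,W:wait | queues: N=1 E=1 S=0 W=0
Step 2 [NS]: N:car4-GO,E:wait,S:empty,W:wait | queues: N=0 E=1 S=0 W=0
Step 3 [EW]: N:wait,E:car3-GO,S:wait,W:empty | queues: N=0 E=0 S=0 W=0
Car 2 crosses at step 1

1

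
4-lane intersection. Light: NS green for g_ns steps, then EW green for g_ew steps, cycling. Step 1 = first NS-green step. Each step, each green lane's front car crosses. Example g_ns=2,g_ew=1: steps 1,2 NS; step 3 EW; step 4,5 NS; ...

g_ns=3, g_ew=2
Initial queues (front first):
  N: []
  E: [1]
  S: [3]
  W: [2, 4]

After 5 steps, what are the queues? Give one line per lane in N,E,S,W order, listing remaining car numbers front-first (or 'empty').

Step 1 [NS]: N:empty,E:wait,S:car3-GO,W:wait | queues: N=0 E=1 S=0 W=2
Step 2 [NS]: N:empty,E:wait,S:empty,W:wait | queues: N=0 E=1 S=0 W=2
Step 3 [NS]: N:empty,E:wait,S:empty,W:wait | queues: N=0 E=1 S=0 W=2
Step 4 [EW]: N:wait,E:car1-GO,S:wait,W:car2-GO | queues: N=0 E=0 S=0 W=1
Step 5 [EW]: N:wait,E:empty,S:wait,W:car4-GO | queues: N=0 E=0 S=0 W=0

N: empty
E: empty
S: empty
W: empty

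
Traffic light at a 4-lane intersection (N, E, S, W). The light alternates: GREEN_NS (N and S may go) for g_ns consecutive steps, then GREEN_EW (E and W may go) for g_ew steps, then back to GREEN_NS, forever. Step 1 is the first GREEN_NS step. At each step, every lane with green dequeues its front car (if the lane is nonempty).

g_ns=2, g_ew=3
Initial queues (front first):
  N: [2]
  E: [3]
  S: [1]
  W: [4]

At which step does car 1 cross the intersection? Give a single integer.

Step 1 [NS]: N:car2-GO,E:wait,S:car1-GO,W:wait | queues: N=0 E=1 S=0 W=1
Step 2 [NS]: N:empty,E:wait,S:empty,W:wait | queues: N=0 E=1 S=0 W=1
Step 3 [EW]: N:wait,E:car3-GO,S:wait,W:car4-GO | queues: N=0 E=0 S=0 W=0
Car 1 crosses at step 1

1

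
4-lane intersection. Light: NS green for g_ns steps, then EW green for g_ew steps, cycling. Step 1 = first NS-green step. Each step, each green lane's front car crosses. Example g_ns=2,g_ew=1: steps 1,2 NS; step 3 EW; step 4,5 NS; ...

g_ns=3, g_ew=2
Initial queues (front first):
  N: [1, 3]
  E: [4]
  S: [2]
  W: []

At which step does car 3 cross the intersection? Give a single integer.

Step 1 [NS]: N:car1-GO,E:wait,S:car2-GO,W:wait | queues: N=1 E=1 S=0 W=0
Step 2 [NS]: N:car3-GO,E:wait,S:empty,W:wait | queues: N=0 E=1 S=0 W=0
Step 3 [NS]: N:empty,E:wait,S:empty,W:wait | queues: N=0 E=1 S=0 W=0
Step 4 [EW]: N:wait,E:car4-GO,S:wait,W:empty | queues: N=0 E=0 S=0 W=0
Car 3 crosses at step 2

2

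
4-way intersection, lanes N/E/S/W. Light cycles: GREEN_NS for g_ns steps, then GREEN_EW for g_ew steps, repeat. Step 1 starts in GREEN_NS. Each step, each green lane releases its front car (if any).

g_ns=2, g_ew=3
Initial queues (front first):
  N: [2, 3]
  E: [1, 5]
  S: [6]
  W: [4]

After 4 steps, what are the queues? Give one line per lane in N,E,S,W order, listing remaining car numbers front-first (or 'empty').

Step 1 [NS]: N:car2-GO,E:wait,S:car6-GO,W:wait | queues: N=1 E=2 S=0 W=1
Step 2 [NS]: N:car3-GO,E:wait,S:empty,W:wait | queues: N=0 E=2 S=0 W=1
Step 3 [EW]: N:wait,E:car1-GO,S:wait,W:car4-GO | queues: N=0 E=1 S=0 W=0
Step 4 [EW]: N:wait,E:car5-GO,S:wait,W:empty | queues: N=0 E=0 S=0 W=0

N: empty
E: empty
S: empty
W: empty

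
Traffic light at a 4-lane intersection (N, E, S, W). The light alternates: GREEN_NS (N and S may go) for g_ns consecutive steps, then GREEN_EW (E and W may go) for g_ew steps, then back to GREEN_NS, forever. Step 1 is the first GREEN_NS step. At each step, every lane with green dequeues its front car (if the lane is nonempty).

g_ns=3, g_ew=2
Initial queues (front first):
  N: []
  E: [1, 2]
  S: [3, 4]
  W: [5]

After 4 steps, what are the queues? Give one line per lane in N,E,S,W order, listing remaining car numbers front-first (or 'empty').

Step 1 [NS]: N:empty,E:wait,S:car3-GO,W:wait | queues: N=0 E=2 S=1 W=1
Step 2 [NS]: N:empty,E:wait,S:car4-GO,W:wait | queues: N=0 E=2 S=0 W=1
Step 3 [NS]: N:empty,E:wait,S:empty,W:wait | queues: N=0 E=2 S=0 W=1
Step 4 [EW]: N:wait,E:car1-GO,S:wait,W:car5-GO | queues: N=0 E=1 S=0 W=0

N: empty
E: 2
S: empty
W: empty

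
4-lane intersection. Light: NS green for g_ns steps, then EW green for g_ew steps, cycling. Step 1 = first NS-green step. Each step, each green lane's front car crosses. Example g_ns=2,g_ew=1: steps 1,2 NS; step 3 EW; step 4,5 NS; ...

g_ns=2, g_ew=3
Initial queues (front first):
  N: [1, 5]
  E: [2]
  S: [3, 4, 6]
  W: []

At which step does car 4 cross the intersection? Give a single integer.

Step 1 [NS]: N:car1-GO,E:wait,S:car3-GO,W:wait | queues: N=1 E=1 S=2 W=0
Step 2 [NS]: N:car5-GO,E:wait,S:car4-GO,W:wait | queues: N=0 E=1 S=1 W=0
Step 3 [EW]: N:wait,E:car2-GO,S:wait,W:empty | queues: N=0 E=0 S=1 W=0
Step 4 [EW]: N:wait,E:empty,S:wait,W:empty | queues: N=0 E=0 S=1 W=0
Step 5 [EW]: N:wait,E:empty,S:wait,W:empty | queues: N=0 E=0 S=1 W=0
Step 6 [NS]: N:empty,E:wait,S:car6-GO,W:wait | queues: N=0 E=0 S=0 W=0
Car 4 crosses at step 2

2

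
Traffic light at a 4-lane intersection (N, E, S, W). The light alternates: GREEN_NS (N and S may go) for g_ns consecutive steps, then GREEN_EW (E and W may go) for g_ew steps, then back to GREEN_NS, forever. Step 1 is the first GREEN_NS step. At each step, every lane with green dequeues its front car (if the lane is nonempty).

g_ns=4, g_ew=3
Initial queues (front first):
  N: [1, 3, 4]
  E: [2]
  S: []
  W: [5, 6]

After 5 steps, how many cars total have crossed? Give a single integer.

Step 1 [NS]: N:car1-GO,E:wait,S:empty,W:wait | queues: N=2 E=1 S=0 W=2
Step 2 [NS]: N:car3-GO,E:wait,S:empty,W:wait | queues: N=1 E=1 S=0 W=2
Step 3 [NS]: N:car4-GO,E:wait,S:empty,W:wait | queues: N=0 E=1 S=0 W=2
Step 4 [NS]: N:empty,E:wait,S:empty,W:wait | queues: N=0 E=1 S=0 W=2
Step 5 [EW]: N:wait,E:car2-GO,S:wait,W:car5-GO | queues: N=0 E=0 S=0 W=1
Cars crossed by step 5: 5

Answer: 5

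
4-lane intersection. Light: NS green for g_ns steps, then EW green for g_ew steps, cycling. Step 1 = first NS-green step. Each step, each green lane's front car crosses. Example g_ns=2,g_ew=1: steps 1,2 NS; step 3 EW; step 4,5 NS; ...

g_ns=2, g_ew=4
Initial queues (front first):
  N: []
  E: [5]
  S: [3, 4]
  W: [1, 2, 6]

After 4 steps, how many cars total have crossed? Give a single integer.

Step 1 [NS]: N:empty,E:wait,S:car3-GO,W:wait | queues: N=0 E=1 S=1 W=3
Step 2 [NS]: N:empty,E:wait,S:car4-GO,W:wait | queues: N=0 E=1 S=0 W=3
Step 3 [EW]: N:wait,E:car5-GO,S:wait,W:car1-GO | queues: N=0 E=0 S=0 W=2
Step 4 [EW]: N:wait,E:empty,S:wait,W:car2-GO | queues: N=0 E=0 S=0 W=1
Cars crossed by step 4: 5

Answer: 5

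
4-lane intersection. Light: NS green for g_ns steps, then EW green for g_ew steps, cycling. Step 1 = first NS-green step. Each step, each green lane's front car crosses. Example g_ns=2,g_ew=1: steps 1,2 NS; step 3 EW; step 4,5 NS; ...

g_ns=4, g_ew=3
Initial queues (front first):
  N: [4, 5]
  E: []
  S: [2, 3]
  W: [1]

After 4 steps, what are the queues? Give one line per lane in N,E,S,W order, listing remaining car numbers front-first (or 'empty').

Step 1 [NS]: N:car4-GO,E:wait,S:car2-GO,W:wait | queues: N=1 E=0 S=1 W=1
Step 2 [NS]: N:car5-GO,E:wait,S:car3-GO,W:wait | queues: N=0 E=0 S=0 W=1
Step 3 [NS]: N:empty,E:wait,S:empty,W:wait | queues: N=0 E=0 S=0 W=1
Step 4 [NS]: N:empty,E:wait,S:empty,W:wait | queues: N=0 E=0 S=0 W=1

N: empty
E: empty
S: empty
W: 1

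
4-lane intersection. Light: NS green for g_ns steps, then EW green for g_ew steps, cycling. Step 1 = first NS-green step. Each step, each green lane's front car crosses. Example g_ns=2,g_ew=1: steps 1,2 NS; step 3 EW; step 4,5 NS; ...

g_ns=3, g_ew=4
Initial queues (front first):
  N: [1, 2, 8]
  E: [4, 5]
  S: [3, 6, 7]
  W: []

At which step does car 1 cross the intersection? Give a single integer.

Step 1 [NS]: N:car1-GO,E:wait,S:car3-GO,W:wait | queues: N=2 E=2 S=2 W=0
Step 2 [NS]: N:car2-GO,E:wait,S:car6-GO,W:wait | queues: N=1 E=2 S=1 W=0
Step 3 [NS]: N:car8-GO,E:wait,S:car7-GO,W:wait | queues: N=0 E=2 S=0 W=0
Step 4 [EW]: N:wait,E:car4-GO,S:wait,W:empty | queues: N=0 E=1 S=0 W=0
Step 5 [EW]: N:wait,E:car5-GO,S:wait,W:empty | queues: N=0 E=0 S=0 W=0
Car 1 crosses at step 1

1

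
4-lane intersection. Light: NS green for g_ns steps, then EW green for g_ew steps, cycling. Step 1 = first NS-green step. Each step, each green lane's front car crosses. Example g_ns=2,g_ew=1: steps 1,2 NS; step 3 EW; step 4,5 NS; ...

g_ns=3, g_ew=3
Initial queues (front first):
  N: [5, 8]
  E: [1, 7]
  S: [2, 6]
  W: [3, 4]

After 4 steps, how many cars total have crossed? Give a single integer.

Step 1 [NS]: N:car5-GO,E:wait,S:car2-GO,W:wait | queues: N=1 E=2 S=1 W=2
Step 2 [NS]: N:car8-GO,E:wait,S:car6-GO,W:wait | queues: N=0 E=2 S=0 W=2
Step 3 [NS]: N:empty,E:wait,S:empty,W:wait | queues: N=0 E=2 S=0 W=2
Step 4 [EW]: N:wait,E:car1-GO,S:wait,W:car3-GO | queues: N=0 E=1 S=0 W=1
Cars crossed by step 4: 6

Answer: 6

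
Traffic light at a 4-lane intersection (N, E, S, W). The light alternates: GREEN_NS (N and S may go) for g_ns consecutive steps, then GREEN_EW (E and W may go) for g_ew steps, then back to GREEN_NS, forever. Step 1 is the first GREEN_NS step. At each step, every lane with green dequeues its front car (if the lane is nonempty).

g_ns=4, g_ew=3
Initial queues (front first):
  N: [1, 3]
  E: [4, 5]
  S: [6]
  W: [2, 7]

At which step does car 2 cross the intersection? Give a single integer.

Step 1 [NS]: N:car1-GO,E:wait,S:car6-GO,W:wait | queues: N=1 E=2 S=0 W=2
Step 2 [NS]: N:car3-GO,E:wait,S:empty,W:wait | queues: N=0 E=2 S=0 W=2
Step 3 [NS]: N:empty,E:wait,S:empty,W:wait | queues: N=0 E=2 S=0 W=2
Step 4 [NS]: N:empty,E:wait,S:empty,W:wait | queues: N=0 E=2 S=0 W=2
Step 5 [EW]: N:wait,E:car4-GO,S:wait,W:car2-GO | queues: N=0 E=1 S=0 W=1
Step 6 [EW]: N:wait,E:car5-GO,S:wait,W:car7-GO | queues: N=0 E=0 S=0 W=0
Car 2 crosses at step 5

5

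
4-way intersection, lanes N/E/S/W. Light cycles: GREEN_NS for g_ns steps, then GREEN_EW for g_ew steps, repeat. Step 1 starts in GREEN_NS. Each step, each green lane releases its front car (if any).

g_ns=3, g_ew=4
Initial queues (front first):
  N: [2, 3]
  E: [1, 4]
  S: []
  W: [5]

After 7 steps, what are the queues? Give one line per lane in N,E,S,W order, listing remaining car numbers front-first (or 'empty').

Step 1 [NS]: N:car2-GO,E:wait,S:empty,W:wait | queues: N=1 E=2 S=0 W=1
Step 2 [NS]: N:car3-GO,E:wait,S:empty,W:wait | queues: N=0 E=2 S=0 W=1
Step 3 [NS]: N:empty,E:wait,S:empty,W:wait | queues: N=0 E=2 S=0 W=1
Step 4 [EW]: N:wait,E:car1-GO,S:wait,W:car5-GO | queues: N=0 E=1 S=0 W=0
Step 5 [EW]: N:wait,E:car4-GO,S:wait,W:empty | queues: N=0 E=0 S=0 W=0

N: empty
E: empty
S: empty
W: empty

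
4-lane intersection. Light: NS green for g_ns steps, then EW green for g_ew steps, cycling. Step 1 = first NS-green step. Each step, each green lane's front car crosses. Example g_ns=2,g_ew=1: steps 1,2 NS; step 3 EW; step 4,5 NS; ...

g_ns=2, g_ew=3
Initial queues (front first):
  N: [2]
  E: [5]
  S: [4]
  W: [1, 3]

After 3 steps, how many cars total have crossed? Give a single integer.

Step 1 [NS]: N:car2-GO,E:wait,S:car4-GO,W:wait | queues: N=0 E=1 S=0 W=2
Step 2 [NS]: N:empty,E:wait,S:empty,W:wait | queues: N=0 E=1 S=0 W=2
Step 3 [EW]: N:wait,E:car5-GO,S:wait,W:car1-GO | queues: N=0 E=0 S=0 W=1
Cars crossed by step 3: 4

Answer: 4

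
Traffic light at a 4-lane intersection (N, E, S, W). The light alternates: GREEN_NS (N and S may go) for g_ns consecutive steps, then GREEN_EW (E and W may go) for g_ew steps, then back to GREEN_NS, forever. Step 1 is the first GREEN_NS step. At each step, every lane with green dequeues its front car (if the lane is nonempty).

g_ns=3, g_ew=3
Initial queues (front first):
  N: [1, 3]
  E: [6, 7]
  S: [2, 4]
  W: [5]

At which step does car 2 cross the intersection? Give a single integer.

Step 1 [NS]: N:car1-GO,E:wait,S:car2-GO,W:wait | queues: N=1 E=2 S=1 W=1
Step 2 [NS]: N:car3-GO,E:wait,S:car4-GO,W:wait | queues: N=0 E=2 S=0 W=1
Step 3 [NS]: N:empty,E:wait,S:empty,W:wait | queues: N=0 E=2 S=0 W=1
Step 4 [EW]: N:wait,E:car6-GO,S:wait,W:car5-GO | queues: N=0 E=1 S=0 W=0
Step 5 [EW]: N:wait,E:car7-GO,S:wait,W:empty | queues: N=0 E=0 S=0 W=0
Car 2 crosses at step 1

1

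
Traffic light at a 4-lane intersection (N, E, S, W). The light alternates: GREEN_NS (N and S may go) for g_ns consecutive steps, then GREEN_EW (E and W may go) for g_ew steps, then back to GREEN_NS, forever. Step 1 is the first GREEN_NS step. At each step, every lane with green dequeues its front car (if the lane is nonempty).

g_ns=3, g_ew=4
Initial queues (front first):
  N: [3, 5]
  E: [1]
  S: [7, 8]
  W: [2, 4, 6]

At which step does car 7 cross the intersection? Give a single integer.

Step 1 [NS]: N:car3-GO,E:wait,S:car7-GO,W:wait | queues: N=1 E=1 S=1 W=3
Step 2 [NS]: N:car5-GO,E:wait,S:car8-GO,W:wait | queues: N=0 E=1 S=0 W=3
Step 3 [NS]: N:empty,E:wait,S:empty,W:wait | queues: N=0 E=1 S=0 W=3
Step 4 [EW]: N:wait,E:car1-GO,S:wait,W:car2-GO | queues: N=0 E=0 S=0 W=2
Step 5 [EW]: N:wait,E:empty,S:wait,W:car4-GO | queues: N=0 E=0 S=0 W=1
Step 6 [EW]: N:wait,E:empty,S:wait,W:car6-GO | queues: N=0 E=0 S=0 W=0
Car 7 crosses at step 1

1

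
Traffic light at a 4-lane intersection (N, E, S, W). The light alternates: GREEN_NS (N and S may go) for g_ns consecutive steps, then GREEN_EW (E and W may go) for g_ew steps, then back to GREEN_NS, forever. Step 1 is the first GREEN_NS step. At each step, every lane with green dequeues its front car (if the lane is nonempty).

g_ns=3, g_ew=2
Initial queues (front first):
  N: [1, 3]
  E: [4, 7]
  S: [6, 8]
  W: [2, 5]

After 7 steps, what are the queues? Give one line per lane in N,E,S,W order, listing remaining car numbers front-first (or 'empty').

Step 1 [NS]: N:car1-GO,E:wait,S:car6-GO,W:wait | queues: N=1 E=2 S=1 W=2
Step 2 [NS]: N:car3-GO,E:wait,S:car8-GO,W:wait | queues: N=0 E=2 S=0 W=2
Step 3 [NS]: N:empty,E:wait,S:empty,W:wait | queues: N=0 E=2 S=0 W=2
Step 4 [EW]: N:wait,E:car4-GO,S:wait,W:car2-GO | queues: N=0 E=1 S=0 W=1
Step 5 [EW]: N:wait,E:car7-GO,S:wait,W:car5-GO | queues: N=0 E=0 S=0 W=0

N: empty
E: empty
S: empty
W: empty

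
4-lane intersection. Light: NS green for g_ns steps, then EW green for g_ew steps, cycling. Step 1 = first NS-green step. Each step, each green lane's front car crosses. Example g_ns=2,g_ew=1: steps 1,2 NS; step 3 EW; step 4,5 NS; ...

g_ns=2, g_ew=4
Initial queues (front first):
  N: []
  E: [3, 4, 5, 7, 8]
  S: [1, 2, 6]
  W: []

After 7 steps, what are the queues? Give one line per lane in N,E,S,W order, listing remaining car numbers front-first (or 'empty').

Step 1 [NS]: N:empty,E:wait,S:car1-GO,W:wait | queues: N=0 E=5 S=2 W=0
Step 2 [NS]: N:empty,E:wait,S:car2-GO,W:wait | queues: N=0 E=5 S=1 W=0
Step 3 [EW]: N:wait,E:car3-GO,S:wait,W:empty | queues: N=0 E=4 S=1 W=0
Step 4 [EW]: N:wait,E:car4-GO,S:wait,W:empty | queues: N=0 E=3 S=1 W=0
Step 5 [EW]: N:wait,E:car5-GO,S:wait,W:empty | queues: N=0 E=2 S=1 W=0
Step 6 [EW]: N:wait,E:car7-GO,S:wait,W:empty | queues: N=0 E=1 S=1 W=0
Step 7 [NS]: N:empty,E:wait,S:car6-GO,W:wait | queues: N=0 E=1 S=0 W=0

N: empty
E: 8
S: empty
W: empty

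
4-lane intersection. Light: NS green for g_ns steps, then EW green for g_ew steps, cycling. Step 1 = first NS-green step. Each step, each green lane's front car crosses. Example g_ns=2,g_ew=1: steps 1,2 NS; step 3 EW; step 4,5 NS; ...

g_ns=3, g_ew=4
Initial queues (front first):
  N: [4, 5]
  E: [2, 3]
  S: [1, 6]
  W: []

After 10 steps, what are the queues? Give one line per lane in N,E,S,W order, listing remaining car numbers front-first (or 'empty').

Step 1 [NS]: N:car4-GO,E:wait,S:car1-GO,W:wait | queues: N=1 E=2 S=1 W=0
Step 2 [NS]: N:car5-GO,E:wait,S:car6-GO,W:wait | queues: N=0 E=2 S=0 W=0
Step 3 [NS]: N:empty,E:wait,S:empty,W:wait | queues: N=0 E=2 S=0 W=0
Step 4 [EW]: N:wait,E:car2-GO,S:wait,W:empty | queues: N=0 E=1 S=0 W=0
Step 5 [EW]: N:wait,E:car3-GO,S:wait,W:empty | queues: N=0 E=0 S=0 W=0

N: empty
E: empty
S: empty
W: empty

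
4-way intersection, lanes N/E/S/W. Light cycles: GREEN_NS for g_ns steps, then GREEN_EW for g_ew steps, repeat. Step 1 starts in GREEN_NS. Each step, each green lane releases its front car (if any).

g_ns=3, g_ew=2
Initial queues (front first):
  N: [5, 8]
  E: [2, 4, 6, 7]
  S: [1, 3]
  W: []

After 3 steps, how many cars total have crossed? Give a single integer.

Step 1 [NS]: N:car5-GO,E:wait,S:car1-GO,W:wait | queues: N=1 E=4 S=1 W=0
Step 2 [NS]: N:car8-GO,E:wait,S:car3-GO,W:wait | queues: N=0 E=4 S=0 W=0
Step 3 [NS]: N:empty,E:wait,S:empty,W:wait | queues: N=0 E=4 S=0 W=0
Cars crossed by step 3: 4

Answer: 4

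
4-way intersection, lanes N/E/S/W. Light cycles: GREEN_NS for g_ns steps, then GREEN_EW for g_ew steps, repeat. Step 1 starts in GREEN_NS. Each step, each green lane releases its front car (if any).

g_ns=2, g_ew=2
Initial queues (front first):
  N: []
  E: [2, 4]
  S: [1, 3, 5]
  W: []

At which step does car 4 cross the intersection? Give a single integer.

Step 1 [NS]: N:empty,E:wait,S:car1-GO,W:wait | queues: N=0 E=2 S=2 W=0
Step 2 [NS]: N:empty,E:wait,S:car3-GO,W:wait | queues: N=0 E=2 S=1 W=0
Step 3 [EW]: N:wait,E:car2-GO,S:wait,W:empty | queues: N=0 E=1 S=1 W=0
Step 4 [EW]: N:wait,E:car4-GO,S:wait,W:empty | queues: N=0 E=0 S=1 W=0
Step 5 [NS]: N:empty,E:wait,S:car5-GO,W:wait | queues: N=0 E=0 S=0 W=0
Car 4 crosses at step 4

4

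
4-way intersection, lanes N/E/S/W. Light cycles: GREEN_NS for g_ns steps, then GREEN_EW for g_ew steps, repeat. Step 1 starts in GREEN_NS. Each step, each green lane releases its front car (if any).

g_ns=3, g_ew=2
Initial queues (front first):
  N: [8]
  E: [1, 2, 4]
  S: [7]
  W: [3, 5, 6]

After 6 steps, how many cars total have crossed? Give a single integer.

Answer: 6

Derivation:
Step 1 [NS]: N:car8-GO,E:wait,S:car7-GO,W:wait | queues: N=0 E=3 S=0 W=3
Step 2 [NS]: N:empty,E:wait,S:empty,W:wait | queues: N=0 E=3 S=0 W=3
Step 3 [NS]: N:empty,E:wait,S:empty,W:wait | queues: N=0 E=3 S=0 W=3
Step 4 [EW]: N:wait,E:car1-GO,S:wait,W:car3-GO | queues: N=0 E=2 S=0 W=2
Step 5 [EW]: N:wait,E:car2-GO,S:wait,W:car5-GO | queues: N=0 E=1 S=0 W=1
Step 6 [NS]: N:empty,E:wait,S:empty,W:wait | queues: N=0 E=1 S=0 W=1
Cars crossed by step 6: 6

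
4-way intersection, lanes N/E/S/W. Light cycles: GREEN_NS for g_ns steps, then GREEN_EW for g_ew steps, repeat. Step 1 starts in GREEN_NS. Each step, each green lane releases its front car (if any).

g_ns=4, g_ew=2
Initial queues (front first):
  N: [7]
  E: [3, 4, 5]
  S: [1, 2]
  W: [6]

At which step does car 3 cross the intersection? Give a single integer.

Step 1 [NS]: N:car7-GO,E:wait,S:car1-GO,W:wait | queues: N=0 E=3 S=1 W=1
Step 2 [NS]: N:empty,E:wait,S:car2-GO,W:wait | queues: N=0 E=3 S=0 W=1
Step 3 [NS]: N:empty,E:wait,S:empty,W:wait | queues: N=0 E=3 S=0 W=1
Step 4 [NS]: N:empty,E:wait,S:empty,W:wait | queues: N=0 E=3 S=0 W=1
Step 5 [EW]: N:wait,E:car3-GO,S:wait,W:car6-GO | queues: N=0 E=2 S=0 W=0
Step 6 [EW]: N:wait,E:car4-GO,S:wait,W:empty | queues: N=0 E=1 S=0 W=0
Step 7 [NS]: N:empty,E:wait,S:empty,W:wait | queues: N=0 E=1 S=0 W=0
Step 8 [NS]: N:empty,E:wait,S:empty,W:wait | queues: N=0 E=1 S=0 W=0
Step 9 [NS]: N:empty,E:wait,S:empty,W:wait | queues: N=0 E=1 S=0 W=0
Step 10 [NS]: N:empty,E:wait,S:empty,W:wait | queues: N=0 E=1 S=0 W=0
Step 11 [EW]: N:wait,E:car5-GO,S:wait,W:empty | queues: N=0 E=0 S=0 W=0
Car 3 crosses at step 5

5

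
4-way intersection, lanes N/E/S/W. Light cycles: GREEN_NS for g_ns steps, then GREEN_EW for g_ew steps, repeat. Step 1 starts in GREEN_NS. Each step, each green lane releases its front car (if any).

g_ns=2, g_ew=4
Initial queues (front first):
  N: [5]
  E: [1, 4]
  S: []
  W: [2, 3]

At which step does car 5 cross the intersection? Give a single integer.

Step 1 [NS]: N:car5-GO,E:wait,S:empty,W:wait | queues: N=0 E=2 S=0 W=2
Step 2 [NS]: N:empty,E:wait,S:empty,W:wait | queues: N=0 E=2 S=0 W=2
Step 3 [EW]: N:wait,E:car1-GO,S:wait,W:car2-GO | queues: N=0 E=1 S=0 W=1
Step 4 [EW]: N:wait,E:car4-GO,S:wait,W:car3-GO | queues: N=0 E=0 S=0 W=0
Car 5 crosses at step 1

1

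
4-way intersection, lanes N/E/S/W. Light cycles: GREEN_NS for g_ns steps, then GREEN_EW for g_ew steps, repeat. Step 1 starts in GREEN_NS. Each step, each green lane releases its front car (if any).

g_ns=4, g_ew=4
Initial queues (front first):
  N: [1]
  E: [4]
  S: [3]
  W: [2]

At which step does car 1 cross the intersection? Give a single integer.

Step 1 [NS]: N:car1-GO,E:wait,S:car3-GO,W:wait | queues: N=0 E=1 S=0 W=1
Step 2 [NS]: N:empty,E:wait,S:empty,W:wait | queues: N=0 E=1 S=0 W=1
Step 3 [NS]: N:empty,E:wait,S:empty,W:wait | queues: N=0 E=1 S=0 W=1
Step 4 [NS]: N:empty,E:wait,S:empty,W:wait | queues: N=0 E=1 S=0 W=1
Step 5 [EW]: N:wait,E:car4-GO,S:wait,W:car2-GO | queues: N=0 E=0 S=0 W=0
Car 1 crosses at step 1

1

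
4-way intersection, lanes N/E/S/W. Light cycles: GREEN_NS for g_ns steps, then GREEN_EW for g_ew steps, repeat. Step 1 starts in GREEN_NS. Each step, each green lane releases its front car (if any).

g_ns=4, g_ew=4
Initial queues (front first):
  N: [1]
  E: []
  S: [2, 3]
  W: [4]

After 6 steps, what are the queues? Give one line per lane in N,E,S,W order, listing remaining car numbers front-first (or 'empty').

Step 1 [NS]: N:car1-GO,E:wait,S:car2-GO,W:wait | queues: N=0 E=0 S=1 W=1
Step 2 [NS]: N:empty,E:wait,S:car3-GO,W:wait | queues: N=0 E=0 S=0 W=1
Step 3 [NS]: N:empty,E:wait,S:empty,W:wait | queues: N=0 E=0 S=0 W=1
Step 4 [NS]: N:empty,E:wait,S:empty,W:wait | queues: N=0 E=0 S=0 W=1
Step 5 [EW]: N:wait,E:empty,S:wait,W:car4-GO | queues: N=0 E=0 S=0 W=0

N: empty
E: empty
S: empty
W: empty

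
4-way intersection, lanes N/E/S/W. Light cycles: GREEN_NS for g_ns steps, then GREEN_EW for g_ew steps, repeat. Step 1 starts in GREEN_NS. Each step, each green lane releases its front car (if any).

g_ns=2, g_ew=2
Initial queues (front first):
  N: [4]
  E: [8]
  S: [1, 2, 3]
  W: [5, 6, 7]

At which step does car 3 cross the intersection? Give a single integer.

Step 1 [NS]: N:car4-GO,E:wait,S:car1-GO,W:wait | queues: N=0 E=1 S=2 W=3
Step 2 [NS]: N:empty,E:wait,S:car2-GO,W:wait | queues: N=0 E=1 S=1 W=3
Step 3 [EW]: N:wait,E:car8-GO,S:wait,W:car5-GO | queues: N=0 E=0 S=1 W=2
Step 4 [EW]: N:wait,E:empty,S:wait,W:car6-GO | queues: N=0 E=0 S=1 W=1
Step 5 [NS]: N:empty,E:wait,S:car3-GO,W:wait | queues: N=0 E=0 S=0 W=1
Step 6 [NS]: N:empty,E:wait,S:empty,W:wait | queues: N=0 E=0 S=0 W=1
Step 7 [EW]: N:wait,E:empty,S:wait,W:car7-GO | queues: N=0 E=0 S=0 W=0
Car 3 crosses at step 5

5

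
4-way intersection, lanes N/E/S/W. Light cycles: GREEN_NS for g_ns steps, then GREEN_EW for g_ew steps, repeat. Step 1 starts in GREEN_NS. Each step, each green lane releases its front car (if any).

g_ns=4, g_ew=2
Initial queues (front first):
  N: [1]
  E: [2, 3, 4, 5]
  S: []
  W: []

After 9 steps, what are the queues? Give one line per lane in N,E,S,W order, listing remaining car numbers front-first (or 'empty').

Step 1 [NS]: N:car1-GO,E:wait,S:empty,W:wait | queues: N=0 E=4 S=0 W=0
Step 2 [NS]: N:empty,E:wait,S:empty,W:wait | queues: N=0 E=4 S=0 W=0
Step 3 [NS]: N:empty,E:wait,S:empty,W:wait | queues: N=0 E=4 S=0 W=0
Step 4 [NS]: N:empty,E:wait,S:empty,W:wait | queues: N=0 E=4 S=0 W=0
Step 5 [EW]: N:wait,E:car2-GO,S:wait,W:empty | queues: N=0 E=3 S=0 W=0
Step 6 [EW]: N:wait,E:car3-GO,S:wait,W:empty | queues: N=0 E=2 S=0 W=0
Step 7 [NS]: N:empty,E:wait,S:empty,W:wait | queues: N=0 E=2 S=0 W=0
Step 8 [NS]: N:empty,E:wait,S:empty,W:wait | queues: N=0 E=2 S=0 W=0
Step 9 [NS]: N:empty,E:wait,S:empty,W:wait | queues: N=0 E=2 S=0 W=0

N: empty
E: 4 5
S: empty
W: empty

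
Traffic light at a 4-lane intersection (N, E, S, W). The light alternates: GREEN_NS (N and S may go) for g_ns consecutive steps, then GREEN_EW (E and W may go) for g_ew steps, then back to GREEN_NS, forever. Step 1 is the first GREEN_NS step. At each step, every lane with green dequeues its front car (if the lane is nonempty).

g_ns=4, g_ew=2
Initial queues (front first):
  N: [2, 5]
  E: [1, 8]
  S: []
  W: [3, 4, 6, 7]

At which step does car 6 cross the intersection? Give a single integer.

Step 1 [NS]: N:car2-GO,E:wait,S:empty,W:wait | queues: N=1 E=2 S=0 W=4
Step 2 [NS]: N:car5-GO,E:wait,S:empty,W:wait | queues: N=0 E=2 S=0 W=4
Step 3 [NS]: N:empty,E:wait,S:empty,W:wait | queues: N=0 E=2 S=0 W=4
Step 4 [NS]: N:empty,E:wait,S:empty,W:wait | queues: N=0 E=2 S=0 W=4
Step 5 [EW]: N:wait,E:car1-GO,S:wait,W:car3-GO | queues: N=0 E=1 S=0 W=3
Step 6 [EW]: N:wait,E:car8-GO,S:wait,W:car4-GO | queues: N=0 E=0 S=0 W=2
Step 7 [NS]: N:empty,E:wait,S:empty,W:wait | queues: N=0 E=0 S=0 W=2
Step 8 [NS]: N:empty,E:wait,S:empty,W:wait | queues: N=0 E=0 S=0 W=2
Step 9 [NS]: N:empty,E:wait,S:empty,W:wait | queues: N=0 E=0 S=0 W=2
Step 10 [NS]: N:empty,E:wait,S:empty,W:wait | queues: N=0 E=0 S=0 W=2
Step 11 [EW]: N:wait,E:empty,S:wait,W:car6-GO | queues: N=0 E=0 S=0 W=1
Step 12 [EW]: N:wait,E:empty,S:wait,W:car7-GO | queues: N=0 E=0 S=0 W=0
Car 6 crosses at step 11

11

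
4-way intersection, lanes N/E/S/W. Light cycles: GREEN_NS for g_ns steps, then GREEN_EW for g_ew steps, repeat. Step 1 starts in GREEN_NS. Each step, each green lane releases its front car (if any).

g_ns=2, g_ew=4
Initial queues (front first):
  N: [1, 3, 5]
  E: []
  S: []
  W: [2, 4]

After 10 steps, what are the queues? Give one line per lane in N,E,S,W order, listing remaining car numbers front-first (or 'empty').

Step 1 [NS]: N:car1-GO,E:wait,S:empty,W:wait | queues: N=2 E=0 S=0 W=2
Step 2 [NS]: N:car3-GO,E:wait,S:empty,W:wait | queues: N=1 E=0 S=0 W=2
Step 3 [EW]: N:wait,E:empty,S:wait,W:car2-GO | queues: N=1 E=0 S=0 W=1
Step 4 [EW]: N:wait,E:empty,S:wait,W:car4-GO | queues: N=1 E=0 S=0 W=0
Step 5 [EW]: N:wait,E:empty,S:wait,W:empty | queues: N=1 E=0 S=0 W=0
Step 6 [EW]: N:wait,E:empty,S:wait,W:empty | queues: N=1 E=0 S=0 W=0
Step 7 [NS]: N:car5-GO,E:wait,S:empty,W:wait | queues: N=0 E=0 S=0 W=0

N: empty
E: empty
S: empty
W: empty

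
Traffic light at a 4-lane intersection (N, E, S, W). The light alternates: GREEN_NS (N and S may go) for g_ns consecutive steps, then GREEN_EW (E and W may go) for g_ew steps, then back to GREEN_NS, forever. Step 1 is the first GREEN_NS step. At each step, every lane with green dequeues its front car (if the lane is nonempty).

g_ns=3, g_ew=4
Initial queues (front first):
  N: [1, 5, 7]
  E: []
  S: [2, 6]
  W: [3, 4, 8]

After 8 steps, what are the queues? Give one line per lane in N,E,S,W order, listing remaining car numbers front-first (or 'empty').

Step 1 [NS]: N:car1-GO,E:wait,S:car2-GO,W:wait | queues: N=2 E=0 S=1 W=3
Step 2 [NS]: N:car5-GO,E:wait,S:car6-GO,W:wait | queues: N=1 E=0 S=0 W=3
Step 3 [NS]: N:car7-GO,E:wait,S:empty,W:wait | queues: N=0 E=0 S=0 W=3
Step 4 [EW]: N:wait,E:empty,S:wait,W:car3-GO | queues: N=0 E=0 S=0 W=2
Step 5 [EW]: N:wait,E:empty,S:wait,W:car4-GO | queues: N=0 E=0 S=0 W=1
Step 6 [EW]: N:wait,E:empty,S:wait,W:car8-GO | queues: N=0 E=0 S=0 W=0

N: empty
E: empty
S: empty
W: empty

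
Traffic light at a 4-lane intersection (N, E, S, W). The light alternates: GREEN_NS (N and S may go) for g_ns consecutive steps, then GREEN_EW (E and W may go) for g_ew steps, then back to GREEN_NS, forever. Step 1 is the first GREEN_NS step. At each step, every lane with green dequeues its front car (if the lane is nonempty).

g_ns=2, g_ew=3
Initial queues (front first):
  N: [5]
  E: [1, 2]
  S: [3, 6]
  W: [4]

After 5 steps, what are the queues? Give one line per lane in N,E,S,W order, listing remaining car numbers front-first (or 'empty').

Step 1 [NS]: N:car5-GO,E:wait,S:car3-GO,W:wait | queues: N=0 E=2 S=1 W=1
Step 2 [NS]: N:empty,E:wait,S:car6-GO,W:wait | queues: N=0 E=2 S=0 W=1
Step 3 [EW]: N:wait,E:car1-GO,S:wait,W:car4-GO | queues: N=0 E=1 S=0 W=0
Step 4 [EW]: N:wait,E:car2-GO,S:wait,W:empty | queues: N=0 E=0 S=0 W=0

N: empty
E: empty
S: empty
W: empty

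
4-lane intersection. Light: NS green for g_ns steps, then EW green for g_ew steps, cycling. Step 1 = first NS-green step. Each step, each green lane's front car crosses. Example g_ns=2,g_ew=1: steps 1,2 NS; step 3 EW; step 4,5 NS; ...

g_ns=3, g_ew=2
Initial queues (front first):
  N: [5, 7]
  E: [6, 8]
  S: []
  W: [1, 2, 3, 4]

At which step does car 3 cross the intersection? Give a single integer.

Step 1 [NS]: N:car5-GO,E:wait,S:empty,W:wait | queues: N=1 E=2 S=0 W=4
Step 2 [NS]: N:car7-GO,E:wait,S:empty,W:wait | queues: N=0 E=2 S=0 W=4
Step 3 [NS]: N:empty,E:wait,S:empty,W:wait | queues: N=0 E=2 S=0 W=4
Step 4 [EW]: N:wait,E:car6-GO,S:wait,W:car1-GO | queues: N=0 E=1 S=0 W=3
Step 5 [EW]: N:wait,E:car8-GO,S:wait,W:car2-GO | queues: N=0 E=0 S=0 W=2
Step 6 [NS]: N:empty,E:wait,S:empty,W:wait | queues: N=0 E=0 S=0 W=2
Step 7 [NS]: N:empty,E:wait,S:empty,W:wait | queues: N=0 E=0 S=0 W=2
Step 8 [NS]: N:empty,E:wait,S:empty,W:wait | queues: N=0 E=0 S=0 W=2
Step 9 [EW]: N:wait,E:empty,S:wait,W:car3-GO | queues: N=0 E=0 S=0 W=1
Step 10 [EW]: N:wait,E:empty,S:wait,W:car4-GO | queues: N=0 E=0 S=0 W=0
Car 3 crosses at step 9

9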